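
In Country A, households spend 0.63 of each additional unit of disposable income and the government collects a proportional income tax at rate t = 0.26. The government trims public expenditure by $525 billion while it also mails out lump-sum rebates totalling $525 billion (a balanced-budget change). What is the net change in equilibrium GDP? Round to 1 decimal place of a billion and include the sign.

−$363.9 billion

Expenditure multiplier = 1/(1 − c(1−t)) = 1/(1 − 0.63×0.74) = 1/0.5338 ≈ 1.873.
ΔG contributes k·ΔG = (−$525 billion) / 0.5338 ≈ −$983.5 billion.
ΔT of −$525 billion changes first-round spending by −c·ΔT = +$330.75 billion, contributing k·(−c·ΔT) = (+$330.75 billion) / 0.5338 ≈ +$619.6 billion.
Net ΔY = k(ΔG − c·ΔT) = (−$194.25 billion) / 0.5338 ≈ −$363.9 billion.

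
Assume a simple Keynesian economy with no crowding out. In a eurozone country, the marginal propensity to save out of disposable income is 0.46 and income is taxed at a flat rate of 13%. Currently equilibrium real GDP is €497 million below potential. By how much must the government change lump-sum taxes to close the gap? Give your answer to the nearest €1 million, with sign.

MPC = 1 − MPS = 1 − 0.46 = 0.54.
Spending multiplier = 1/(1 − c(1−t)) = 1/(1 − 0.54×0.87) = 1/0.5302 ≈ 1.886.
Tax multiplier = −c·k = −0.54/0.5302 ≈ −1.018. Need ΔY = +€497 million, so ΔT = ΔY/(−c·k) = −(+€497 million) × 0.5302 / 0.54 ≈ −€488 million.
The government should cut lump-sum taxes by €488 million.

−€488 million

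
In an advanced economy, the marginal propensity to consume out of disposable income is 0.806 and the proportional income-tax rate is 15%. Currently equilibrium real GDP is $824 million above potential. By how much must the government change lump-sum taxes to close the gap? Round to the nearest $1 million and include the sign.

+$322 million

Spending multiplier = 1/(1 − c(1−t)) = 1/(1 − 0.806×0.85) = 1/0.3149 ≈ 3.176.
Tax multiplier = −c·k = −0.806/0.3149 ≈ −2.56. Need ΔY = −$824 million, so ΔT = ΔY/(−c·k) = −(−$824 million) × 0.3149 / 0.806 ≈ +$322 million.
The government should raise lump-sum taxes by $322 million.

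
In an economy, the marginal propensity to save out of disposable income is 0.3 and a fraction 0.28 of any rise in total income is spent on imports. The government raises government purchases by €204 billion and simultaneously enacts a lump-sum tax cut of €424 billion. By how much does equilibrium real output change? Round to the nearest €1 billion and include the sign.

+€863 billion

MPC = 1 − MPS = 1 − 0.3 = 0.7.
Expenditure multiplier = 1/(1 − c + m) = 1/(1 − 0.7 + 0.28) = 1/0.58 ≈ 1.724.
ΔG contributes k·ΔG = (+€204 billion) / 0.58 ≈ +€351.7 billion.
ΔT of −€424 billion changes first-round spending by −c·ΔT = +€296.8 billion, contributing k·(−c·ΔT) = (+€296.8 billion) / 0.58 ≈ +€511.7 billion.
Net ΔY = k(ΔG − c·ΔT) = (+€500.8 billion) / 0.58 ≈ +€863 billion.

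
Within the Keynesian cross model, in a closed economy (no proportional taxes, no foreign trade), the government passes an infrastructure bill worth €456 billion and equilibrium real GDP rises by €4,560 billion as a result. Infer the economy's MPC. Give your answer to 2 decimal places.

Implied spending multiplier k = ΔY/ΔG = 4,560/456 = 10.
Since k = 1/(1 − MPC), MPC = 1 − 1/k = 1 − ΔG/ΔY = 1 − 456/4,560 = 0.90.

0.90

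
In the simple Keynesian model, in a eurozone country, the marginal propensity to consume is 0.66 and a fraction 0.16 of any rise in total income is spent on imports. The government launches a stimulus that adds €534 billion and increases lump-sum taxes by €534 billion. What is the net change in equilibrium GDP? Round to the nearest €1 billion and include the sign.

Expenditure multiplier = 1/(1 − c + m) = 1/(1 − 0.66 + 0.16) = 1/0.5 = 2.
ΔG contributes k·ΔG = (+€534 billion) / 0.5 = +€1,068 billion.
ΔT of +€534 billion changes first-round spending by −c·ΔT = −€352.44 billion, contributing k·(−c·ΔT) = (−€352.44 billion) / 0.5 ≈ −€704.9 billion.
Net ΔY = k(ΔG − c·ΔT) = (+€181.56 billion) / 0.5 ≈ +€363 billion.

+€363 billion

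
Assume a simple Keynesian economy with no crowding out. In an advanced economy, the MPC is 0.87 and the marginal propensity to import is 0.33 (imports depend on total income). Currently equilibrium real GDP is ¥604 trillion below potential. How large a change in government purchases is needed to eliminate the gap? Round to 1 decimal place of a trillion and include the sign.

Spending multiplier = 1/(1 − c + m) = 1/(1 − 0.87 + 0.33) = 1/0.46 ≈ 2.174.
Need ΔY = +¥604 trillion, so ΔG = ΔY/k = (+¥604 trillion) × 0.46 ≈ +¥277.8 trillion.
The government should increase government purchases by ¥277.8 trillion.

+¥277.8 trillion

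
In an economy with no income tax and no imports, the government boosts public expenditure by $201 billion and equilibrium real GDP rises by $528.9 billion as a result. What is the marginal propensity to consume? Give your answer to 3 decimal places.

0.620

Implied spending multiplier k = ΔY/ΔG = 528.9/201 ≈ 2.6313.
Since k = 1/(1 − MPC), MPC = 1 − 1/k = 1 − ΔG/ΔY = 1 − 201/528.9 ≈ 0.620.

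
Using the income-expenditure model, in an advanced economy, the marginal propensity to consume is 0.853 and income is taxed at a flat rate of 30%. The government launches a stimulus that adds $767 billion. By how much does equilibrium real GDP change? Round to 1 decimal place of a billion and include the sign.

+$1,903.7 billion

Expenditure multiplier = 1/(1 − c(1−t)) = 1/(1 − 0.853×0.7) = 1/0.4029 ≈ 2.482.
ΔY = k × ΔG = (+$767 billion) / 0.4029 ≈ +$1,903.7 billion.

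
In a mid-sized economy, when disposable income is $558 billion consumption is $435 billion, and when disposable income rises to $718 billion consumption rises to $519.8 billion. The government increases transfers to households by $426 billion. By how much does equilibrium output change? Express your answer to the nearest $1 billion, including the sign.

+$480 billion

MPC = ΔC/ΔYd = (519.8 − 435)/(718 − 558) = 84.8/160 = 0.53.
The transfer change shifts disposable income by +$426 billion, so first-round consumption changes by c·ΔTR = 0.53 × (+$426 billion) = +$225.78 billion.
Expenditure multiplier = 1/(1 − MPC) = 1/(1 − 0.53) = 1/0.47 ≈ 2.128.
The transfer multiplier is c × k ≈ 1.128, so ΔY = k × (c·ΔTR) = (+$225.78 billion) / 0.47 ≈ +$480 billion.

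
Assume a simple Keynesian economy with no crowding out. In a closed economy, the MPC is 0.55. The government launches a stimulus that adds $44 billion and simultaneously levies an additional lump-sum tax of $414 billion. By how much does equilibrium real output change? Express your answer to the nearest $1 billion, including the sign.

−$408 billion

Expenditure multiplier = 1/(1 − MPC) = 1/(1 − 0.55) = 1/0.45 ≈ 2.222.
ΔG contributes k·ΔG = (+$44 billion) / 0.45 ≈ +$97.8 billion.
ΔT of +$414 billion changes first-round spending by −c·ΔT = −$227.7 billion, contributing k·(−c·ΔT) = (−$227.7 billion) / 0.45 = −$506 billion.
Net ΔY = k(ΔG − c·ΔT) = (−$183.7 billion) / 0.45 ≈ −$408 billion.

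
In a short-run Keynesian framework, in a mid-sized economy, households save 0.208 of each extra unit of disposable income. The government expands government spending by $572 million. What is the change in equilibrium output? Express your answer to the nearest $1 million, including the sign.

MPC = 1 − MPS = 1 − 0.208 = 0.792.
Government-spending multiplier = 1/(1 − MPC) = 1/(1 − 0.792) = 1/0.208 ≈ 4.808.
ΔY = k × ΔG = (+$572 million) / 0.208 = +$2,750 million.

+$2,750 million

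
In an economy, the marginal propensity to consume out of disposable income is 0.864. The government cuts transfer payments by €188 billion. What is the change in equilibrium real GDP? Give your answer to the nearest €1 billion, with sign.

−€1,194 billion

The transfer change shifts disposable income by −€188 billion, so first-round consumption changes by c·ΔTR = 0.864 × (−€188 billion) = −€162.432 billion.
Expenditure multiplier = 1/(1 − MPC) = 1/(1 − 0.864) = 1/0.136 ≈ 7.353.
The transfer multiplier is c × k ≈ 6.353, so ΔY = k × (c·ΔTR) = (−€162.432 billion) / 0.136 ≈ −€1,194 billion.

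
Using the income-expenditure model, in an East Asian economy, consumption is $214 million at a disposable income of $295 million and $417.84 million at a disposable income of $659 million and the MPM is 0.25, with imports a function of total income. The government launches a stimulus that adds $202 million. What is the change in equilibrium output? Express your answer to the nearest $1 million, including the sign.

+$293 million

MPC = ΔC/ΔYd = (417.84 − 214)/(659 − 295) = 203.84/364 = 0.56.
Expenditure multiplier = 1/(1 − c + m) = 1/(1 − 0.56 + 0.25) = 1/0.69 ≈ 1.449.
ΔY = k × ΔG = (+$202 million) / 0.69 ≈ +$293 million.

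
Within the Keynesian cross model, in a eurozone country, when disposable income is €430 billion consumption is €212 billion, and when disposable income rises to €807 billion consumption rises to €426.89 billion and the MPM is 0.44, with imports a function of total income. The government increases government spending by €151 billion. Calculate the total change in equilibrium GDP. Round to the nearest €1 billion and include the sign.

+€174 billion

MPC = ΔC/ΔYd = (426.89 − 212)/(807 − 430) = 214.89/377 = 0.57.
Government-spending multiplier = 1/(1 − c + m) = 1/(1 − 0.57 + 0.44) = 1/0.87 ≈ 1.149.
ΔY = k × ΔG = (+€151 billion) / 0.87 ≈ +€174 billion.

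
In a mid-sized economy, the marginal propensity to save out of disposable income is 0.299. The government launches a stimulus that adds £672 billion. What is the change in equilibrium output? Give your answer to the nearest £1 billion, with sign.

+£2,247 billion

MPC = 1 − MPS = 1 − 0.299 = 0.701.
Government-spending multiplier = 1/(1 − MPC) = 1/(1 − 0.701) = 1/0.299 ≈ 3.344.
ΔY = k × ΔG = (+£672 billion) / 0.299 ≈ +£2,247 billion.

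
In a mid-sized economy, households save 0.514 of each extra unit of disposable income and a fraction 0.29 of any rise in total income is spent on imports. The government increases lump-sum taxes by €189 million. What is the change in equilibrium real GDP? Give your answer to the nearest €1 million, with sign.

MPC = 1 − MPS = 1 − 0.514 = 0.486.
A lump-sum tax change of +€189 million shifts disposable income by −€189 million; first-round consumption changes by −c × ΔT = −0.486 × (+€189 million) = −€91.854 million.
Expenditure multiplier = 1/(1 − c + m) = 1/(1 − 0.486 + 0.29) = 1/0.804 ≈ 1.244.
The tax multiplier is −c × k ≈ −0.604, so ΔY = k × (−c·ΔT) = (−€91.854 million) / 0.804 ≈ −€114 million.

−€114 million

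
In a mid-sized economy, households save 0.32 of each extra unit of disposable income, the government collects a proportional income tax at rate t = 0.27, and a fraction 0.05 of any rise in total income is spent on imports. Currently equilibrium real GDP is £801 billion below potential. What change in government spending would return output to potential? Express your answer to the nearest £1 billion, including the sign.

+£443 billion

MPC = 1 − MPS = 1 − 0.32 = 0.68.
Spending multiplier = 1/(1 − c(1−t) + m) = 1/(1 − 0.68×0.73 + 0.05) = 1/0.5536 ≈ 1.806.
Need ΔY = +£801 billion, so ΔG = ΔY/k = (+£801 billion) × 0.5536 ≈ +£443 billion.
The government should increase government spending by £443 billion.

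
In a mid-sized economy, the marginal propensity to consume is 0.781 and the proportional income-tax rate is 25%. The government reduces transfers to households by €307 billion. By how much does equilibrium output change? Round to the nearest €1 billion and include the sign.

The transfer change shifts disposable income by −€307 billion, so first-round consumption changes by c·ΔTR = 0.781 × (−€307 billion) = −€239.767 billion.
Expenditure multiplier = 1/(1 − c(1−t)) = 1/(1 − 0.781×0.75) = 1/0.41425 ≈ 2.414.
The transfer multiplier is c × k ≈ 1.885, so ΔY = k × (c·ΔTR) = (−€239.767 billion) / 0.41425 ≈ −€579 billion.

−€579 billion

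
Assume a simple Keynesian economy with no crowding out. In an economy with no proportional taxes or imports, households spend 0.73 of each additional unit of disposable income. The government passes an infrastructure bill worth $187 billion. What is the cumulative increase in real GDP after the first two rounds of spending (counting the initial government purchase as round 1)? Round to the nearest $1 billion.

$324 billion

Round 1 adds ΔG = $187 billion; each later round is MPC = 0.73 times the previous.
After 2 rounds: 187 + 136.51 = ΔG·(1 − c^2)/(1 − c) = 187 × (1 − 0.5329)/0.27 ≈ $324 billion.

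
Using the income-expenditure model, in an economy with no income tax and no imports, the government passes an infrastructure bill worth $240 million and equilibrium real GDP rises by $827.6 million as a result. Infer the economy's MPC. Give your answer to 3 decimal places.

0.710

Implied spending multiplier k = ΔY/ΔG = 827.6/240 ≈ 3.4483.
Since k = 1/(1 − MPC), MPC = 1 − 1/k = 1 − ΔG/ΔY = 1 − 240/827.6 ≈ 0.710.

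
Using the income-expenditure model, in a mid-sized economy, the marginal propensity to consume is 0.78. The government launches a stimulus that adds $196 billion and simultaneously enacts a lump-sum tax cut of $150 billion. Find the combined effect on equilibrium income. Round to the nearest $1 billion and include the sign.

+$1,423 billion

Expenditure multiplier = 1/(1 − MPC) = 1/(1 − 0.78) = 1/0.22 ≈ 4.545.
ΔG contributes k·ΔG = (+$196 billion) / 0.22 ≈ +$890.9 billion.
ΔT of −$150 billion changes first-round spending by −c·ΔT = +$117 billion, contributing k·(−c·ΔT) = (+$117 billion) / 0.22 ≈ +$531.8 billion.
Net ΔY = k(ΔG − c·ΔT) = (+$313 billion) / 0.22 ≈ +$1,423 billion.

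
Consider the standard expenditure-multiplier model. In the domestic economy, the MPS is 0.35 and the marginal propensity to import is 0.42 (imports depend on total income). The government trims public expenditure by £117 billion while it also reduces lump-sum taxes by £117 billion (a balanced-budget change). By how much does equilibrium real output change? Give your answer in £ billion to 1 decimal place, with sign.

MPC = 1 − MPS = 1 − 0.35 = 0.65.
Expenditure multiplier = 1/(1 − c + m) = 1/(1 − 0.65 + 0.42) = 1/0.77 ≈ 1.299.
ΔG contributes k·ΔG = (−£117 billion) / 0.77 ≈ −£151.9 billion.
ΔT of −£117 billion changes first-round spending by −c·ΔT = +£76.05 billion, contributing k·(−c·ΔT) = (+£76.05 billion) / 0.77 ≈ +£98.8 billion.
Net ΔY = k(ΔG − c·ΔT) = (−£40.95 billion) / 0.77 ≈ −£53.2 billion.

−£53.2 billion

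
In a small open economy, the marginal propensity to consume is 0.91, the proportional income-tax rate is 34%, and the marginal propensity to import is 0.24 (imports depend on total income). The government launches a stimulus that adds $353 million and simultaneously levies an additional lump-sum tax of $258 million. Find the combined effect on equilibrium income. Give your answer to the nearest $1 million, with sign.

+$185 million

Expenditure multiplier = 1/(1 − c(1−t) + m) = 1/(1 − 0.91×0.66 + 0.24) = 1/0.6394 ≈ 1.564.
ΔG contributes k·ΔG = (+$353 million) / 0.6394 ≈ +$552.1 million.
ΔT of +$258 million changes first-round spending by −c·ΔT = −$234.78 million, contributing k·(−c·ΔT) = (−$234.78 million) / 0.6394 ≈ −$367.2 million.
Net ΔY = k(ΔG − c·ΔT) = (+$118.22 million) / 0.6394 ≈ +$185 million.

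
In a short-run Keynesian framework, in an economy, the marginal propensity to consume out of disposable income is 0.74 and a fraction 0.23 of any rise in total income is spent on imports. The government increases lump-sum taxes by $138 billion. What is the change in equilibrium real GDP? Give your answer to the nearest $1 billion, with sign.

A lump-sum tax change of +$138 billion shifts disposable income by −$138 billion; first-round consumption changes by −c × ΔT = −0.74 × (+$138 billion) = −$102.12 billion.
Expenditure multiplier = 1/(1 − c + m) = 1/(1 − 0.74 + 0.23) = 1/0.49 ≈ 2.041.
The tax multiplier is −c × k ≈ −1.51, so ΔY = k × (−c·ΔT) = (−$102.12 billion) / 0.49 ≈ −$208 billion.

−$208 billion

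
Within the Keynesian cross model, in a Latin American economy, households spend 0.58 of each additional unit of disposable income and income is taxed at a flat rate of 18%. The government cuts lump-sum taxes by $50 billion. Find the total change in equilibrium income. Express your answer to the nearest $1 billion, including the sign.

A lump-sum tax change of −$50 billion shifts disposable income by +$50 billion; first-round consumption changes by −c × ΔT = −0.58 × (−$50 billion) = +$29 billion.
Expenditure multiplier = 1/(1 − c(1−t)) = 1/(1 − 0.58×0.82) = 1/0.5244 ≈ 1.907.
The tax multiplier is −c × k ≈ −1.106, so ΔY = k × (−c·ΔT) = (+$29 billion) / 0.5244 ≈ +$55 billion.

+$55 billion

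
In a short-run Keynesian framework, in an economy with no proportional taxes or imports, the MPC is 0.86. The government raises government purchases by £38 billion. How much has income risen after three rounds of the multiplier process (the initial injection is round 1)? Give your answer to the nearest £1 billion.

£99 billion

Round 1 adds ΔG = £38 billion; each later round is MPC = 0.86 times the previous.
After 3 rounds: 38 + 32.68 + 28.1048 = ΔG·(1 − c^3)/(1 − c) = 38 × (1 − 0.636056)/0.14 ≈ £99 billion.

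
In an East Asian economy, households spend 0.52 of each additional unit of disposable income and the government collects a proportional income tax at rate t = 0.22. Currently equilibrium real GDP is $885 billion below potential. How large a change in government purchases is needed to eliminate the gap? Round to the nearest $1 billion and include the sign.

+$526 billion

Spending multiplier = 1/(1 − c(1−t)) = 1/(1 − 0.52×0.78) = 1/0.5944 ≈ 1.682.
Need ΔY = +$885 billion, so ΔG = ΔY/k = (+$885 billion) × 0.5944 ≈ +$526 billion.
The government should increase government purchases by $526 billion.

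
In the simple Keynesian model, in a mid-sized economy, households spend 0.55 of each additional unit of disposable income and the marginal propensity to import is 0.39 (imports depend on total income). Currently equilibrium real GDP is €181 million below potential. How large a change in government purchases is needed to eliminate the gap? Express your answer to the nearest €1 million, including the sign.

Spending multiplier = 1/(1 − c + m) = 1/(1 − 0.55 + 0.39) = 1/0.84 ≈ 1.19.
Need ΔY = +€181 million, so ΔG = ΔY/k = (+€181 million) × 0.84 ≈ +€152 million.
The government should increase government purchases by €152 million.

+€152 million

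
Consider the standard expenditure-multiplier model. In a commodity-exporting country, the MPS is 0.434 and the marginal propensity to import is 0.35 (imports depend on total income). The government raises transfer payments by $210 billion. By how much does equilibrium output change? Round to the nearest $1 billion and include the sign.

MPC = 1 − MPS = 1 − 0.434 = 0.566.
The transfer change shifts disposable income by +$210 billion, so first-round consumption changes by c·ΔTR = 0.566 × (+$210 billion) = +$118.86 billion.
Expenditure multiplier = 1/(1 − c + m) = 1/(1 − 0.566 + 0.35) = 1/0.784 ≈ 1.276.
The transfer multiplier is c × k ≈ 0.722, so ΔY = k × (c·ΔTR) = (+$118.86 billion) / 0.784 ≈ +$152 billion.

+$152 billion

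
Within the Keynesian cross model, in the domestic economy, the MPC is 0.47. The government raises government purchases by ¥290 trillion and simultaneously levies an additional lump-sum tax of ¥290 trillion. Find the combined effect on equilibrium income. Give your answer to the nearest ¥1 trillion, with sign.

+¥290 trillion

Expenditure multiplier = 1/(1 − MPC) = 1/(1 − 0.47) = 1/0.53 ≈ 1.887.
ΔG contributes k·ΔG = (+¥290 trillion) / 0.53 ≈ +¥547.2 trillion.
ΔT of +¥290 trillion changes first-round spending by −c·ΔT = −¥136.3 trillion, contributing k·(−c·ΔT) = (−¥136.3 trillion) / 0.53 ≈ −¥257.2 trillion.
With ΔG = ΔT and no other leakages, the balanced-budget multiplier is 1, so ΔY = ΔG = +¥290 trillion.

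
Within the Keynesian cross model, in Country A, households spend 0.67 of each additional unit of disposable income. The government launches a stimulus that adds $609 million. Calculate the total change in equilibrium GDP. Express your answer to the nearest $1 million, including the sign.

+$1,845 million

Government-spending multiplier = 1/(1 − MPC) = 1/(1 − 0.67) = 1/0.33 ≈ 3.03.
ΔY = k × ΔG = (+$609 million) / 0.33 ≈ +$1,845 million.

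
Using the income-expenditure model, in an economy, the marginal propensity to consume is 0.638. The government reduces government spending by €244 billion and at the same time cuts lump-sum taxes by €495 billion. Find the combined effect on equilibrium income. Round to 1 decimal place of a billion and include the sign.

+€198.4 billion

Expenditure multiplier = 1/(1 − MPC) = 1/(1 − 0.638) = 1/0.362 ≈ 2.762.
ΔG contributes k·ΔG = (−€244 billion) / 0.362 ≈ −€674 billion.
ΔT of −€495 billion changes first-round spending by −c·ΔT = +€315.81 billion, contributing k·(−c·ΔT) = (+€315.81 billion) / 0.362 ≈ +€872.4 billion.
Net ΔY = k(ΔG − c·ΔT) = (+€71.81 billion) / 0.362 ≈ +€198.4 billion.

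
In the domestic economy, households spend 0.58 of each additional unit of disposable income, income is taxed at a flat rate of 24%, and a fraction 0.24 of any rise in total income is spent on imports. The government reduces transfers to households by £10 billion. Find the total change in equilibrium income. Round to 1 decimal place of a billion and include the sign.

The transfer change shifts disposable income by −£10 billion, so first-round consumption changes by c·ΔTR = 0.58 × (−£10 billion) = −£5.8 billion.
Expenditure multiplier = 1/(1 − c(1−t) + m) = 1/(1 − 0.58×0.76 + 0.24) = 1/0.7992 ≈ 1.251.
The transfer multiplier is c × k ≈ 0.726, so ΔY = k × (c·ΔTR) = (−£5.8 billion) / 0.7992 ≈ −£7.3 billion.

−£7.3 billion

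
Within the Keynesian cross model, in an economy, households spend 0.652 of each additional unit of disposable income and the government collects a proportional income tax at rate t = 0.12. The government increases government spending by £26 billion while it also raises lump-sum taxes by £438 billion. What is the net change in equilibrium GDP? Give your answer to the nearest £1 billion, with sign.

−£609 billion

Expenditure multiplier = 1/(1 − c(1−t)) = 1/(1 − 0.652×0.88) = 1/0.42624 ≈ 2.346.
ΔG contributes k·ΔG = (+£26 billion) / 0.42624 ≈ +£61 billion.
ΔT of +£438 billion changes first-round spending by −c·ΔT = −£285.576 billion, contributing k·(−c·ΔT) = (−£285.576 billion) / 0.42624 ≈ −£670 billion.
Net ΔY = k(ΔG − c·ΔT) = (−£259.576 billion) / 0.42624 ≈ −£609 billion.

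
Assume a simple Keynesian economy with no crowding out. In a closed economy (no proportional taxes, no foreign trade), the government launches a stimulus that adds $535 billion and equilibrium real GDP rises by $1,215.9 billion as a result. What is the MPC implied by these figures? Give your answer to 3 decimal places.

Implied spending multiplier k = ΔY/ΔG = 1,215.9/535 ≈ 2.2727.
Since k = 1/(1 − MPC), MPC = 1 − 1/k = 1 − ΔG/ΔY = 1 − 535/1,215.9 ≈ 0.560.

0.560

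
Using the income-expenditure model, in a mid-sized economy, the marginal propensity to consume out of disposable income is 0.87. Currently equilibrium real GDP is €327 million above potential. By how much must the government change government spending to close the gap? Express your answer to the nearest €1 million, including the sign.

−€43 million

Spending multiplier = 1/(1 − MPC) = 1/(1 − 0.87) = 1/0.13 ≈ 7.692.
Need ΔY = −€327 million, so ΔG = ΔY/k = (−€327 million) × 0.13 ≈ −€43 million.
The government should cut government spending by €43 million.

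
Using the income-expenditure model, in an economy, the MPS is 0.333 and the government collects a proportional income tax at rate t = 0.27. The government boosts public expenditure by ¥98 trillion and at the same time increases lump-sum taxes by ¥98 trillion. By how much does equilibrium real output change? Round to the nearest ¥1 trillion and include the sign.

+¥64 trillion

MPC = 1 − MPS = 1 − 0.333 = 0.667.
Expenditure multiplier = 1/(1 − c(1−t)) = 1/(1 − 0.667×0.73) = 1/0.51309 ≈ 1.949.
ΔG contributes k·ΔG = (+¥98 trillion) / 0.51309 ≈ +¥191 trillion.
ΔT of +¥98 trillion changes first-round spending by −c·ΔT = −¥65.366 trillion, contributing k·(−c·ΔT) = (−¥65.366 trillion) / 0.51309 ≈ −¥127.4 trillion.
Net ΔY = k(ΔG − c·ΔT) = (+¥32.634 trillion) / 0.51309 ≈ +¥64 trillion.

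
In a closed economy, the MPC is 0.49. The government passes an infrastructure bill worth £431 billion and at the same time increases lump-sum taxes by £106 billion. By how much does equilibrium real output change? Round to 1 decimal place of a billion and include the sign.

+£743.3 billion

Expenditure multiplier = 1/(1 − MPC) = 1/(1 − 0.49) = 1/0.51 ≈ 1.961.
ΔG contributes k·ΔG = (+£431 billion) / 0.51 ≈ +£845.1 billion.
ΔT of +£106 billion changes first-round spending by −c·ΔT = −£51.94 billion, contributing k·(−c·ΔT) = (−£51.94 billion) / 0.51 ≈ −£101.8 billion.
Net ΔY = k(ΔG − c·ΔT) = (+£379.06 billion) / 0.51 ≈ +£743.3 billion.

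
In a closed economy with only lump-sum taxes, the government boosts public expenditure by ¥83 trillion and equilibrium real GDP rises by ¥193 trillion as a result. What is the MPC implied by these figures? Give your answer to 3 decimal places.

0.570

Implied spending multiplier k = ΔY/ΔG = 193/83 ≈ 2.3253.
Since k = 1/(1 − MPC), MPC = 1 − 1/k = 1 − ΔG/ΔY = 1 − 83/193 ≈ 0.570.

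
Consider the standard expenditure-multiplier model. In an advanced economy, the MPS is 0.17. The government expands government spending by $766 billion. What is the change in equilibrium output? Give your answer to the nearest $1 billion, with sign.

+$4,506 billion

MPC = 1 − MPS = 1 − 0.17 = 0.83.
Spending multiplier = 1/(1 − MPC) = 1/(1 − 0.83) = 1/0.17 ≈ 5.882.
ΔY = k × ΔG = (+$766 billion) / 0.17 ≈ +$4,506 billion.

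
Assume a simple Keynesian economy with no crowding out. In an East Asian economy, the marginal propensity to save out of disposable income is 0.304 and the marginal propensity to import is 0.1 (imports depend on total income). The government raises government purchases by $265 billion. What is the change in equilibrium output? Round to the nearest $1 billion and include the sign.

+$656 billion

MPC = 1 − MPS = 1 − 0.304 = 0.696.
Spending multiplier = 1/(1 − c + m) = 1/(1 − 0.696 + 0.1) = 1/0.404 ≈ 2.475.
ΔY = k × ΔG = (+$265 billion) / 0.404 ≈ +$656 billion.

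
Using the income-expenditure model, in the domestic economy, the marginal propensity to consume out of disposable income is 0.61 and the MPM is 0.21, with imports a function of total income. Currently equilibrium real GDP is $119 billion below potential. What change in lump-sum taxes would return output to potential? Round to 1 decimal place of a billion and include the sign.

−$117.0 billion

Spending multiplier = 1/(1 − c + m) = 1/(1 − 0.61 + 0.21) = 1/0.6 ≈ 1.667.
Tax multiplier = −c·k = −0.61/0.6 ≈ −1.017. Need ΔY = +$119 billion, so ΔT = ΔY/(−c·k) = −(+$119 billion) × 0.6 / 0.61 ≈ −$117 billion.
The government should cut lump-sum taxes by $117 billion.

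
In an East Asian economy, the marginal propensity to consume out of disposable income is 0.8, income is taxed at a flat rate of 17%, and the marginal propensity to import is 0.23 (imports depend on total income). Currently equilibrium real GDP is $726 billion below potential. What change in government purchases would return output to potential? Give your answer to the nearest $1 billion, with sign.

Spending multiplier = 1/(1 − c(1−t) + m) = 1/(1 − 0.8×0.83 + 0.23) = 1/0.566 ≈ 1.767.
Need ΔY = +$726 billion, so ΔG = ΔY/k = (+$726 billion) × 0.566 ≈ +$411 billion.
The government should increase government purchases by $411 billion.

+$411 billion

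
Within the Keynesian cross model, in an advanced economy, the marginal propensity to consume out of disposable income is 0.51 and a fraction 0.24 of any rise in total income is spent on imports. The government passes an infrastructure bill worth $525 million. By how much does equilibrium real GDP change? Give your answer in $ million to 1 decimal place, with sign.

+$719.2 million

Spending multiplier = 1/(1 − c + m) = 1/(1 − 0.51 + 0.24) = 1/0.73 ≈ 1.37.
ΔY = k × ΔG = (+$525 million) / 0.73 ≈ +$719.2 million.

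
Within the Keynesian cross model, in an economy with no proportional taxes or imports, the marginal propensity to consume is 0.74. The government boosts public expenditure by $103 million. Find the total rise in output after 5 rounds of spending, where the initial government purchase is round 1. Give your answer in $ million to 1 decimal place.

Round 1 adds ΔG = $103 million; each later round is MPC = 0.74 times the previous.
After 5 rounds: 103 + 76.22 + 56.4028 + 41.738072 + 30.88617328 = ΔG·(1 − c^5)/(1 − c) = 103 × (1 − 0.2219006624)/0.26 ≈ $308.2 million.

$308.2 million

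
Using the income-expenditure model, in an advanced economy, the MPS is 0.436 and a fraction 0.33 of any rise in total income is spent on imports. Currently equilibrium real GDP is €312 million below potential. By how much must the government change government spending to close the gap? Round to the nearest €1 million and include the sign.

MPC = 1 − MPS = 1 − 0.436 = 0.564.
Spending multiplier = 1/(1 − c + m) = 1/(1 − 0.564 + 0.33) = 1/0.766 ≈ 1.305.
Need ΔY = +€312 million, so ΔG = ΔY/k = (+€312 million) × 0.766 ≈ +€239 million.
The government should increase government spending by €239 million.

+€239 million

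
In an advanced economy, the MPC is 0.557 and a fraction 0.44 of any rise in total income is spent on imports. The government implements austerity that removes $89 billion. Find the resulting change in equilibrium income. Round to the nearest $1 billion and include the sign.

−$101 billion

Expenditure multiplier = 1/(1 − c + m) = 1/(1 − 0.557 + 0.44) = 1/0.883 ≈ 1.133.
ΔY = k × ΔG = (−$89 billion) / 0.883 ≈ −$101 billion.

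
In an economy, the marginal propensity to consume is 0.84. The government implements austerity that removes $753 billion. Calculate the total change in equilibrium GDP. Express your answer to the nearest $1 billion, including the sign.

Government-spending multiplier = 1/(1 − MPC) = 1/(1 − 0.84) = 1/0.16 = 6.25.
ΔY = k × ΔG = (−$753 billion) / 0.16 ≈ −$4,706 billion.

−$4,706 billion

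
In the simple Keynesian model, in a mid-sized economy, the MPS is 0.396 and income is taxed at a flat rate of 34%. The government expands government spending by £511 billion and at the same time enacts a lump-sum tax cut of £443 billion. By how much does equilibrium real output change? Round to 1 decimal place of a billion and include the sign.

+£1,294.7 billion

MPC = 1 − MPS = 1 − 0.396 = 0.604.
Expenditure multiplier = 1/(1 − c(1−t)) = 1/(1 − 0.604×0.66) = 1/0.60136 ≈ 1.663.
ΔG contributes k·ΔG = (+£511 billion) / 0.60136 ≈ +£849.7 billion.
ΔT of −£443 billion changes first-round spending by −c·ΔT = +£267.572 billion, contributing k·(−c·ΔT) = (+£267.572 billion) / 0.60136 ≈ +£444.9 billion.
Net ΔY = k(ΔG − c·ΔT) = (+£778.572 billion) / 0.60136 ≈ +£1,294.7 billion.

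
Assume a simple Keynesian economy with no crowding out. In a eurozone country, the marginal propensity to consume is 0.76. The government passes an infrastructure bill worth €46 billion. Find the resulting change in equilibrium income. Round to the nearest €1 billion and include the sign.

+€192 billion

Spending multiplier = 1/(1 − MPC) = 1/(1 − 0.76) = 1/0.24 ≈ 4.167.
ΔY = k × ΔG = (+€46 billion) / 0.24 ≈ +€192 billion.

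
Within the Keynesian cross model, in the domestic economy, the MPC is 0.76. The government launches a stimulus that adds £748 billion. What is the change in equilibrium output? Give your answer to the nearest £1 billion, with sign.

Government-spending multiplier = 1/(1 − MPC) = 1/(1 − 0.76) = 1/0.24 ≈ 4.167.
ΔY = k × ΔG = (+£748 billion) / 0.24 ≈ +£3,117 billion.

+£3,117 billion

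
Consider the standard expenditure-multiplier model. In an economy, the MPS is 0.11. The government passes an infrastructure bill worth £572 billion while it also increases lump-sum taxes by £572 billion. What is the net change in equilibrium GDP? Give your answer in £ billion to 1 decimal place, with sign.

+£572.0 billion

MPC = 1 − MPS = 1 − 0.11 = 0.89.
Expenditure multiplier = 1/(1 − MPC) = 1/(1 − 0.89) = 1/0.11 ≈ 9.091.
ΔG contributes k·ΔG = (+£572 billion) / 0.11 = +£5,200 billion.
ΔT of +£572 billion changes first-round spending by −c·ΔT = −£509.08 billion, contributing k·(−c·ΔT) = (−£509.08 billion) / 0.11 = −£4,628 billion.
With ΔG = ΔT and no other leakages, the balanced-budget multiplier is 1, so ΔY = ΔG = +£572 billion.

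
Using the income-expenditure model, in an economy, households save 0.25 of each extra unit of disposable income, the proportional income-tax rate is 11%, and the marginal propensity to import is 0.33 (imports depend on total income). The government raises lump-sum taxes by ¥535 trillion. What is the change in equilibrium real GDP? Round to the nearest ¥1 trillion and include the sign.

−¥606 trillion

MPC = 1 − MPS = 1 − 0.25 = 0.75.
A lump-sum tax change of +¥535 trillion shifts disposable income by −¥535 trillion; first-round consumption changes by −c × ΔT = −0.75 × (+¥535 trillion) = −¥401.25 trillion.
Expenditure multiplier = 1/(1 − c(1−t) + m) = 1/(1 − 0.75×0.89 + 0.33) = 1/0.6625 ≈ 1.509.
The tax multiplier is −c × k ≈ −1.132, so ΔY = k × (−c·ΔT) = (−¥401.25 trillion) / 0.6625 ≈ −¥606 trillion.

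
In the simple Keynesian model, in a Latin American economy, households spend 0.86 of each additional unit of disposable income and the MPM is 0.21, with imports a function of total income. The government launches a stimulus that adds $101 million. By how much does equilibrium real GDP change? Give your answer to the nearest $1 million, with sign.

Spending multiplier = 1/(1 − c + m) = 1/(1 − 0.86 + 0.21) = 1/0.35 ≈ 2.857.
ΔY = k × ΔG = (+$101 million) / 0.35 ≈ +$289 million.

+$289 million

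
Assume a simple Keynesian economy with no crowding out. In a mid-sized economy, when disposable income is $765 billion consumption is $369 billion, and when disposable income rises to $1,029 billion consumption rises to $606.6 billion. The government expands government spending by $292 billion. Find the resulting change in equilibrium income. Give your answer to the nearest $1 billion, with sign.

+$2,920 billion

MPC = ΔC/ΔYd = (606.6 − 369)/(1,029 − 765) = 237.6/264 = 0.9.
Expenditure multiplier = 1/(1 − MPC) = 1/(1 − 0.9) = 1/0.1 = 10.
ΔY = k × ΔG = (+$292 billion) / 0.1 = +$2,920 billion.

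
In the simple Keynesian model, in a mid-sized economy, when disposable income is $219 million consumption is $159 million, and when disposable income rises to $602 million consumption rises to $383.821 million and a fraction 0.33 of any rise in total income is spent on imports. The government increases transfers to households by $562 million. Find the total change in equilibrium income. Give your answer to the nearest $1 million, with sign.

MPC = ΔC/ΔYd = (383.821 − 159)/(602 − 219) = 224.821/383 = 0.587.
The transfer change shifts disposable income by +$562 million, so first-round consumption changes by c·ΔTR = 0.587 × (+$562 million) = +$329.894 million.
Expenditure multiplier = 1/(1 − c + m) = 1/(1 − 0.587 + 0.33) = 1/0.743 ≈ 1.346.
The transfer multiplier is c × k ≈ 0.79, so ΔY = k × (c·ΔTR) = (+$329.894 million) / 0.743 ≈ +$444 million.

+$444 million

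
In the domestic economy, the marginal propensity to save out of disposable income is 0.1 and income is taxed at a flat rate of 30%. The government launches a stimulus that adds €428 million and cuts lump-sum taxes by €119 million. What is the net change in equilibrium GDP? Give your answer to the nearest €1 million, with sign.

+€1,446 million

MPC = 1 − MPS = 1 − 0.1 = 0.9.
Expenditure multiplier = 1/(1 − c(1−t)) = 1/(1 − 0.9×0.7) = 1/0.37 ≈ 2.703.
ΔG contributes k·ΔG = (+€428 million) / 0.37 ≈ +€1,156.8 million.
ΔT of −€119 million changes first-round spending by −c·ΔT = +€107.1 million, contributing k·(−c·ΔT) = (+€107.1 million) / 0.37 ≈ +€289.5 million.
Net ΔY = k(ΔG − c·ΔT) = (+€535.1 million) / 0.37 ≈ +€1,446 million.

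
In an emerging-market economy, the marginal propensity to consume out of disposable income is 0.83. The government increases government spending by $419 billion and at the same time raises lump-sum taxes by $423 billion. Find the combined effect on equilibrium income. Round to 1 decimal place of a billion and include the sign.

Expenditure multiplier = 1/(1 − MPC) = 1/(1 − 0.83) = 1/0.17 ≈ 5.882.
ΔG contributes k·ΔG = (+$419 billion) / 0.17 ≈ +$2,464.7 billion.
ΔT of +$423 billion changes first-round spending by −c·ΔT = −$351.09 billion, contributing k·(−c·ΔT) = (−$351.09 billion) / 0.17 ≈ −$2,065.2 billion.
Net ΔY = k(ΔG − c·ΔT) = (+$67.91 billion) / 0.17 ≈ +$399.5 billion.

+$399.5 billion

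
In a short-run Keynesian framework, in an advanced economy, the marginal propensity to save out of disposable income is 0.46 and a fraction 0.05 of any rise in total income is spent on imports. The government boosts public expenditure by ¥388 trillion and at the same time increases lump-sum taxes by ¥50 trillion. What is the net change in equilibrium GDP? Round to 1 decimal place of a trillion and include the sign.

+¥707.8 trillion

MPC = 1 − MPS = 1 − 0.46 = 0.54.
Expenditure multiplier = 1/(1 − c + m) = 1/(1 − 0.54 + 0.05) = 1/0.51 ≈ 1.961.
ΔG contributes k·ΔG = (+¥388 trillion) / 0.51 ≈ +¥760.8 trillion.
ΔT of +¥50 trillion changes first-round spending by −c·ΔT = −¥27 trillion, contributing k·(−c·ΔT) = (−¥27 trillion) / 0.51 ≈ −¥52.9 trillion.
Net ΔY = k(ΔG − c·ΔT) = (+¥361 trillion) / 0.51 ≈ +¥707.8 trillion.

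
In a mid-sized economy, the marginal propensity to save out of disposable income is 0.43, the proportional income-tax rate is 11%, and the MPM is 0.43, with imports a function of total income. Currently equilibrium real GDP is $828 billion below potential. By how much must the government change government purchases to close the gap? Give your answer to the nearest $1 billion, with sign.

+$764 billion

MPC = 1 − MPS = 1 − 0.43 = 0.57.
Spending multiplier = 1/(1 − c(1−t) + m) = 1/(1 − 0.57×0.89 + 0.43) = 1/0.9227 ≈ 1.084.
Need ΔY = +$828 billion, so ΔG = ΔY/k = (+$828 billion) × 0.9227 ≈ +$764 billion.
The government should increase government purchases by $764 billion.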